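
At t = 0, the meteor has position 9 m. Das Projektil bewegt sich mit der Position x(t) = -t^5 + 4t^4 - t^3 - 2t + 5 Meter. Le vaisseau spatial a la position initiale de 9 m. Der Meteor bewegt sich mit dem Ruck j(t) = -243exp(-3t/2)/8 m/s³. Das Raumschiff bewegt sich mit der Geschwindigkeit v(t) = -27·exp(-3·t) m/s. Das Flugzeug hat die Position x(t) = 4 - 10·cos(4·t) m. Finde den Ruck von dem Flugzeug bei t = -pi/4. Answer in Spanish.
Para resolver esto, necesitamos tomar 3 derivadas de nuestra ecuación de la posición x(t) = 4 - 10·cos(4·t). La derivada de la posición da la velocidad: v(t) = 40·sin(4·t). La derivada de la velocidad da la aceleración: a(t) = 160·cos(4·t). Derivando la aceleración, obtenemos la sacudida: j(t) = -640·sin(4·t). Tenemos la sacudida j(t) = -640·sin(4·t). Sustituyendo t = -pi/4: j(-pi/4) = 0.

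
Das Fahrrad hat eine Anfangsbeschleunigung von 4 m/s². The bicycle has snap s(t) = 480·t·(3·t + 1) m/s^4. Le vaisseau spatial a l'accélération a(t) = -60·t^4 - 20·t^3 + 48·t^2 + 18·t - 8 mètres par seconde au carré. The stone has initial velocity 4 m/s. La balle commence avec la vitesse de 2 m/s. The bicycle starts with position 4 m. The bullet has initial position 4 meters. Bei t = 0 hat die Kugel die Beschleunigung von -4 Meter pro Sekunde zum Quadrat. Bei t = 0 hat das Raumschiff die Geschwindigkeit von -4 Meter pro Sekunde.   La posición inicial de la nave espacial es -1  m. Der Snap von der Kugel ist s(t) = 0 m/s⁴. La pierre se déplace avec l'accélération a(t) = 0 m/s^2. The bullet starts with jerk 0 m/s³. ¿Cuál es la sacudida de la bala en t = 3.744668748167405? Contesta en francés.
Nous devons intégrer notre équation du snap s(t) = 0 1 fois. L'intégrale du snap est le jerk. En utilisant j(0) = 0, nous obtenons j(t) = 0. En utilisant j(t) = 0 et en substituant t = 3.744668748167405, nous trouvons j = 0.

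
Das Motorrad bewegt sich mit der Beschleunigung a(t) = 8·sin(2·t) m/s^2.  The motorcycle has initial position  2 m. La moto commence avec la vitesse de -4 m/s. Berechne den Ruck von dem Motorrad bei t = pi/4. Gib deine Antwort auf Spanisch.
Partiendo de la aceleración a(t) = 8·sin(2·t), tomamos 1 derivada. Tomando d/dt de a(t), encontramos j(t) = 16·cos(2·t). Usando j(t) = 16·cos(2·t) y sustituyendo t = pi/4, encontramos j = 0.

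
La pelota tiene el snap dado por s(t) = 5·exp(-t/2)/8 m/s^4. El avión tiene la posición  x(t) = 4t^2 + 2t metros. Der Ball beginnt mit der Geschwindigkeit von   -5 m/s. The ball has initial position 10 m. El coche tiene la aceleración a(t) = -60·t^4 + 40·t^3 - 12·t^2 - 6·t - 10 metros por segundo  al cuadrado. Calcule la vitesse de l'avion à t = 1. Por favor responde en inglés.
Starting from position x(t) = 4·t^2 + 2·t, we take 1 derivative. Differentiating position, we get velocity: v(t) = 8·t + 2. We have velocity v(t) = 8·t + 2. Substituting t = 1: v(1) = 10.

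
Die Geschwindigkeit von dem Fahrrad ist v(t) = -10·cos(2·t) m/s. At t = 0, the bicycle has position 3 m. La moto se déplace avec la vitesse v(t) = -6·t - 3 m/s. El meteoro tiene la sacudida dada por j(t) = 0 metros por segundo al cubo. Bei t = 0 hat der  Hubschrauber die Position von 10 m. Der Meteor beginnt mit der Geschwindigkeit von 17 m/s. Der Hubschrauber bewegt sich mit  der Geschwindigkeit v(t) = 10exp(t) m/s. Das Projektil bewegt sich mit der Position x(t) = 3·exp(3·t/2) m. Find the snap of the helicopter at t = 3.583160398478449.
Starting from velocity v(t) = 10·exp(t), we take 3 derivatives. Differentiating velocity, we get acceleration: a(t) = 10·exp(t). Taking d/dt of a(t), we find j(t) = 10·exp(t). Differentiating jerk, we get snap: s(t) = 10·exp(t). From the given snap equation s(t) = 10·exp(t), we substitute t = 3.583160398478449 to get s = 359.870948744442.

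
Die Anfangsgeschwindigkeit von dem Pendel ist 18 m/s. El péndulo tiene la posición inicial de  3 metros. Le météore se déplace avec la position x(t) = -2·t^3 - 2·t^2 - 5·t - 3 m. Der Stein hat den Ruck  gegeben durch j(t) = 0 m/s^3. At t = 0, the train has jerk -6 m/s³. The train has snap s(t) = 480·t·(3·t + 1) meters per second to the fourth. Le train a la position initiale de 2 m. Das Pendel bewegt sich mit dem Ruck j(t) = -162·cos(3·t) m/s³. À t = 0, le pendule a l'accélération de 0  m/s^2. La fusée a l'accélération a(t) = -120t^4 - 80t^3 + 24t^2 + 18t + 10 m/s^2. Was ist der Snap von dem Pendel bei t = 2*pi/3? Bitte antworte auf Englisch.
Starting from jerk j(t) = -162·cos(3·t), we take 1 derivative. Differentiating jerk, we get snap: s(t) = 486·sin(3·t). Using s(t) = 486·sin(3·t) and substituting t = 2*pi/3, we find s = 0.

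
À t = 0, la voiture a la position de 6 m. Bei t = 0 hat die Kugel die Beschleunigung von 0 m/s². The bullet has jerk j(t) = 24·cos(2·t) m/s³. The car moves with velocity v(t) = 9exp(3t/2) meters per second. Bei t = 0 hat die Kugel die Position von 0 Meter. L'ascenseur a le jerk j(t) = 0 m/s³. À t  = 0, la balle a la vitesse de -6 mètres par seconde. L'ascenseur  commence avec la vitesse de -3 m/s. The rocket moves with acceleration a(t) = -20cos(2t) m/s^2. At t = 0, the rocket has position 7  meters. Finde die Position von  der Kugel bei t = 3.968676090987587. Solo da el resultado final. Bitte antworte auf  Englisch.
The position at t = 3.968676090987587 is x = -2.98958006512905.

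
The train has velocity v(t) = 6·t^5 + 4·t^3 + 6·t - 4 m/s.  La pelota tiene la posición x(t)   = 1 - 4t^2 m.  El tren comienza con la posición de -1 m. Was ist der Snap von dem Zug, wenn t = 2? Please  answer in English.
Starting from velocity v(t) = 6·t^5 + 4·t^3 + 6·t - 4, we take 3 derivatives. Differentiating velocity, we get acceleration: a(t) = 30·t^4 + 12·t^2 + 6. Differentiating acceleration, we get jerk: j(t) = 120·t^3 + 24·t. The derivative of jerk gives snap: s(t) = 360·t^2 + 24. We have snap s(t) = 360·t^2 + 24. Substituting t = 2: s(2) = 1464.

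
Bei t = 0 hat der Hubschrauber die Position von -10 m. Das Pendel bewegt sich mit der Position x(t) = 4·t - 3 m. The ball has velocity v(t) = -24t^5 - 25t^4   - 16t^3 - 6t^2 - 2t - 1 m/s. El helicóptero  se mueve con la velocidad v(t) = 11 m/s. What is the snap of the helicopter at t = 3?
Starting from velocity v(t) = 11, we take 3 derivatives. Differentiating velocity, we get acceleration: a(t) = 0. The derivative of acceleration gives jerk: j(t) = 0. Taking d/dt of j(t), we find s(t) = 0. We have snap s(t) = 0. Substituting t = 3: s(3) = 0.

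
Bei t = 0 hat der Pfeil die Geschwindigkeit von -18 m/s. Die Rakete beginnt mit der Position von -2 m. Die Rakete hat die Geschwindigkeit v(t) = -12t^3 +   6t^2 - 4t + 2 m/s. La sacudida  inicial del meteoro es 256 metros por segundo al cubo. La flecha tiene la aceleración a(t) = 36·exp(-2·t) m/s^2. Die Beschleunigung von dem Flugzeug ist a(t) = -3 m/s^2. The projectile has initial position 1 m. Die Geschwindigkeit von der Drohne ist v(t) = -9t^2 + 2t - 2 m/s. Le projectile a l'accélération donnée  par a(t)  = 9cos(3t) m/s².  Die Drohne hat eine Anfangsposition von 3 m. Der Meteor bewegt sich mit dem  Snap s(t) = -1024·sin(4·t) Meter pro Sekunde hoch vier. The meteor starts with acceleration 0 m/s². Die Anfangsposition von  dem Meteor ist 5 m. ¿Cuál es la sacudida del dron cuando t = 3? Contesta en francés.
En partant de la vitesse v(t) = -9·t^2 + 2·t - 2, nous prenons 2 dérivées. En dérivant la vitesse, nous obtenons l'accélération: a(t) = 2 - 18·t. La dérivée de l'accélération donne le jerk: j(t) = -18. En utilisant j(t) = -18 et en substituant t = 3, nous trouvons j = -18.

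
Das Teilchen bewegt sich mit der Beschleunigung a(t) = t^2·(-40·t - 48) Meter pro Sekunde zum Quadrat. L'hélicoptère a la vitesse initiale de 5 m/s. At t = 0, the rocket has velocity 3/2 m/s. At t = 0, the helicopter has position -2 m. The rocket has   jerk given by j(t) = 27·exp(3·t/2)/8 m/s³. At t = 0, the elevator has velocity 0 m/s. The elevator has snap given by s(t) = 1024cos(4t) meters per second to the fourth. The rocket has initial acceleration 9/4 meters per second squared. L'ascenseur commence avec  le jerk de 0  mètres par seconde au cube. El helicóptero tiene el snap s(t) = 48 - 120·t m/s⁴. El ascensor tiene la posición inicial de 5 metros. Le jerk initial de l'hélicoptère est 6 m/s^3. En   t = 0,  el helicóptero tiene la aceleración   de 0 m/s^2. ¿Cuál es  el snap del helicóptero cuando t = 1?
De la ecuación del snap s(t) = 48 - 120·t, sustituimos t = 1 para obtener s = -72.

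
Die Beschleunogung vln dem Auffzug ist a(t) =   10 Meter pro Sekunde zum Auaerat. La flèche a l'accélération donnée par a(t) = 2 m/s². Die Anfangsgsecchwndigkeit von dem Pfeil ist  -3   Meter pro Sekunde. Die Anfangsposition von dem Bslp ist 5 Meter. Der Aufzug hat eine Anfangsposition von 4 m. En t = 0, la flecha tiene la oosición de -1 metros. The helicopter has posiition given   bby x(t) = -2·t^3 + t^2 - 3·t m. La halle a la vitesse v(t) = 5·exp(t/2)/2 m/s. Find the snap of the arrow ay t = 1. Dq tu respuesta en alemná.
Wir müssen unsere Gleichung für die Beschleunigung a(t) = 2 2-mal ableiten. Mit d/dt von a(t) finden wir j(t) = 0. Durch Ableiten von dem Ruck erhalten wir den Snap: s(t) = 0. Mit s(t) = 0 und Einsetzen von t = 1, finden wir s = 0.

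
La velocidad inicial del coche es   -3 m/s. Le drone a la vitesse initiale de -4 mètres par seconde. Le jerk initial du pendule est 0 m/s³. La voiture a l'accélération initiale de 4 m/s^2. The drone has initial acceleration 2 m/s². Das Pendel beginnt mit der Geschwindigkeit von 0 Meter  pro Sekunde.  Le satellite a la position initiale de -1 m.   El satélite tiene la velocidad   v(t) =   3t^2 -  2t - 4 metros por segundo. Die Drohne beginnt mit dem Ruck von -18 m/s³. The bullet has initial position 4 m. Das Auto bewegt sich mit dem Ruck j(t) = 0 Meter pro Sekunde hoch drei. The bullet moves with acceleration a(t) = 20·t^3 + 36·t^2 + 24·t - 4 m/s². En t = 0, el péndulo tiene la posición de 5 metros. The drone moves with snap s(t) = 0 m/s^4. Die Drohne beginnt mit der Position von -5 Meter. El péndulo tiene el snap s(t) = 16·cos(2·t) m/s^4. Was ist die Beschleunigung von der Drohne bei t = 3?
Wir müssen unsere Gleichung für den Snap s(t) = 0 2-mal integrieren. Mit ∫s(t)dt und Anwendung von j(0) = -18, finden wir j(t) = -18. Durch Integration von dem Ruck und Verwendung der Anfangsbedingung a(0) = 2, erhalten wir a(t) = 2 - 18·t. Aus der Gleichung für die Beschleunigung a(t) = 2 - 18·t, setzen wir t = 3 ein und erhalten a = -52.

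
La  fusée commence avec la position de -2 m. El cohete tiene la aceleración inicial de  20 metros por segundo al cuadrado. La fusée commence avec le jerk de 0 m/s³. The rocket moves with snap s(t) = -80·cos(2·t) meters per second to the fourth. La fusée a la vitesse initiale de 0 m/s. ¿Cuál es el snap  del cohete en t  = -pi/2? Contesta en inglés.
We have snap s(t) = -80·cos(2·t). Substituting t = -pi/2: s(-pi/2) = 80.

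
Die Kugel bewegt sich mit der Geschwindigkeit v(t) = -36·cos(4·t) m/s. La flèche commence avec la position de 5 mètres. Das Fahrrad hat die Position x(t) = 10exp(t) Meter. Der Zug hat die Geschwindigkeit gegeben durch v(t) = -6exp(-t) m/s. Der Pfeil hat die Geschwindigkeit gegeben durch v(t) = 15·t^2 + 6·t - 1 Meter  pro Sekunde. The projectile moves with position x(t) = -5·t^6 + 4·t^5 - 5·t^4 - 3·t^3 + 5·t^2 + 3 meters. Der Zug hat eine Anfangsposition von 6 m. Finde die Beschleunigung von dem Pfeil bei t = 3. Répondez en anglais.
To solve this, we need to take 1 derivative of our velocity equation v(t) = 15·t^2 + 6·t - 1. Differentiating velocity, we get acceleration: a(t) = 30·t + 6. From the given acceleration equation a(t) = 30·t + 6, we substitute t = 3 to get a = 96.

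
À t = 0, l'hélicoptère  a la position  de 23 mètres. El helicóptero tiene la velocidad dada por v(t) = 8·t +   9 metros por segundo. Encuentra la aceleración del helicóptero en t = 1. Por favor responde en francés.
Nous devons dériver notre équation de la vitesse v(t) = 8·t + 9 1 fois. La dérivée de la vitesse donne l'accélération: a(t) = 8. Nous avons l'accélération a(t) = 8. En substituant t = 1: a(1) = 8.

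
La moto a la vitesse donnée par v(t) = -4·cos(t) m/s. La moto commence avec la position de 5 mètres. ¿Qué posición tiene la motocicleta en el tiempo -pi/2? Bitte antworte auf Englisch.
To find the answer, we compute 1 antiderivative of v(t) = -4·cos(t). Taking ∫v(t)dt and applying x(0) = 5, we find x(t) = 5 - 4·sin(t). From the given position equation x(t) = 5 - 4·sin(t), we substitute t = -pi/2 to get x = 9.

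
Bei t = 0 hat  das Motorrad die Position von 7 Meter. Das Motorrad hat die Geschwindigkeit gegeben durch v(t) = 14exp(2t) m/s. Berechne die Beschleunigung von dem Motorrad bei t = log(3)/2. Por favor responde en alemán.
Wir müssen unsere Gleichung für die Geschwindigkeit v(t) = 14·exp(2·t) 1-mal ableiten. Mit d/dt von v(t) finden wir a(t) = 28·exp(2·t). Wir haben die Beschleunigung a(t) = 28·exp(2·t). Durch Einsetzen von t = log(3)/2: a(log(3)/2) = 84.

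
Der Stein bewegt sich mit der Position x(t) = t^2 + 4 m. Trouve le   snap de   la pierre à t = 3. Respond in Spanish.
Para resolver esto, necesitamos tomar 4 derivadas de nuestra ecuación de la posición x(t) = t^2 + 4. Derivando la posición, obtenemos la velocidad: v(t) = 2·t. Tomando d/dt de v(t), encontramos a(t) = 2. La derivada de la aceleración da la sacudida: j(t) = 0. Tomando d/dt de j(t), encontramos s(t) = 0. De la ecuación del snap s(t) = 0, sustituimos t = 3 para obtener s = 0.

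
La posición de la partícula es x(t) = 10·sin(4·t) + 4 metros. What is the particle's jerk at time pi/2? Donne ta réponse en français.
Pour résoudre ceci, nous devons prendre 3 dérivées de notre équation de la position x(t) = 10·sin(4·t) + 4. En dérivant la position, nous obtenons la vitesse: v(t) = 40·cos(4·t). La dérivée de la vitesse donne l'accélération: a(t) = -160·sin(4·t). En prenant d/dt de a(t), nous trouvons j(t) = -640·cos(4·t). De l'équation du jerk j(t) = -640·cos(4·t), nous substituons t = pi/2 pour obtenir j = -640.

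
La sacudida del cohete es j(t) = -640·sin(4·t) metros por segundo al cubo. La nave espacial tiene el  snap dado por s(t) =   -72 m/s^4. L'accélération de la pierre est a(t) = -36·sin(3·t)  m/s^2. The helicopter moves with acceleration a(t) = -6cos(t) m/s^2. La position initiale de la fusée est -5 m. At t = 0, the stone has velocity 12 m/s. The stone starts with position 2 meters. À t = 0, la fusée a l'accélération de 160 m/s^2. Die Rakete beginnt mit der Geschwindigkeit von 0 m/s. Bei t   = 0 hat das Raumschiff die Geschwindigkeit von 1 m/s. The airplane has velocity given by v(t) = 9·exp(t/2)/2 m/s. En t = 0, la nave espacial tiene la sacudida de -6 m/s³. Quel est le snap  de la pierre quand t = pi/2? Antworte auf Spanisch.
Debemos derivar nuestra ecuación de la aceleración a(t) = -36·sin(3·t) 2 veces. Derivando la aceleración, obtenemos la sacudida: j(t) = -108·cos(3·t). Derivando la sacudida, obtenemos el snap: s(t) = 324·sin(3·t). Usando s(t) = 324·sin(3·t) y sustituyendo t = pi/2, encontramos s = -324.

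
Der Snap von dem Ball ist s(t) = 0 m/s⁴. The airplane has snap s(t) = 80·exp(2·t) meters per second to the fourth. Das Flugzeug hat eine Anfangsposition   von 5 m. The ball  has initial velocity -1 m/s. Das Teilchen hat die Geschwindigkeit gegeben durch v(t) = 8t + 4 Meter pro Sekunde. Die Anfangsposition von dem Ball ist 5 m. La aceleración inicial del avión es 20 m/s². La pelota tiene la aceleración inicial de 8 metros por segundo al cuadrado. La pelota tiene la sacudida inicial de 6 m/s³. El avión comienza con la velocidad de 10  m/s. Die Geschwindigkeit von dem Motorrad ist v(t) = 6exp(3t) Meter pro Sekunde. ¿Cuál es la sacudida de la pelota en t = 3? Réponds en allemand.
Ausgehend von dem Snap s(t) = 0, nehmen wir 1 Stammfunktion. Das Integral von dem Snap ist der Ruck. Mit j(0) = 6 erhalten wir j(t) = 6. Wir haben den Ruck j(t) = 6. Durch Einsetzen von t = 3: j(3) = 6.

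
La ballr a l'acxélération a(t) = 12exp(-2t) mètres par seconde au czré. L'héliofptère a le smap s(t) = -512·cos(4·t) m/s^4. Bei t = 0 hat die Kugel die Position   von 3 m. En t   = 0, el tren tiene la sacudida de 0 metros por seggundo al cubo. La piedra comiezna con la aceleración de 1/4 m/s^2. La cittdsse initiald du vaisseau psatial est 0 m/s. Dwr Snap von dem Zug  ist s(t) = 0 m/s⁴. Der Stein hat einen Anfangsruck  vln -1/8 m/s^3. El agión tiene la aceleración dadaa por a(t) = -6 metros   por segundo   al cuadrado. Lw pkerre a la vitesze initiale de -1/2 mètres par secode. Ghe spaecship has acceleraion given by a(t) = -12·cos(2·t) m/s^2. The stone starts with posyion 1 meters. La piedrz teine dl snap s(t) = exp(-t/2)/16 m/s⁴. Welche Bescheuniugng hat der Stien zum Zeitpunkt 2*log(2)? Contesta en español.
Para resolver esto, necesitamos tomar 2 integrales de nuestra ecuación del snap s(t) = exp(-t/2)/16. La antiderivada del snap es la sacudida. Usando j(0) = -1/8, obtenemos j(t) = -exp(-t/2)/8. Integrando la sacudida y usando la condición inicial a(0) = 1/4, obtenemos a(t) = exp(-t/2)/4. De la ecuación de la aceleración a(t) = exp(-t/2)/4, sustituimos t = 2*log(2) para obtener a = 1/8.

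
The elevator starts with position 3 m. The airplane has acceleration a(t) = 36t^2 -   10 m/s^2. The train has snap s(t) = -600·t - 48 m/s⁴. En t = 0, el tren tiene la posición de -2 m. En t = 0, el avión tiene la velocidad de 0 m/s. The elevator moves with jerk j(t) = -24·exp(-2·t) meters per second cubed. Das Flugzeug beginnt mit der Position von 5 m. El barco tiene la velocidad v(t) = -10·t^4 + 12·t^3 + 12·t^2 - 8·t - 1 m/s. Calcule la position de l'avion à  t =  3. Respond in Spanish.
Partiendo de la aceleración a(t) = 36·t^2 - 10, tomamos 2 antiderivadas. La antiderivada de la aceleración, con v(0) = 0, da la velocidad: v(t) = 12·t^3 - 10·t. La integral de la velocidad es la posición. Usando x(0) = 5, obtenemos x(t) = 3·t^4 - 5·t^2 + 5. Tenemos la posición x(t) = 3·t^4 - 5·t^2 + 5. Sustituyendo t = 3: x(3) = 203.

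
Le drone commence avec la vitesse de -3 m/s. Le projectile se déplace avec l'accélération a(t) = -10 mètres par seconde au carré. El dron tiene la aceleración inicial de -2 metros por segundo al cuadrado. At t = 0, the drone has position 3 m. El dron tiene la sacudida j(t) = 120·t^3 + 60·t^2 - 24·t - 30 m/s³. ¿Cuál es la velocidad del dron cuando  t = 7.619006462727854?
Necesitamos integrar nuestra ecuación de la sacudida j(t) = 120·t^3 + 60·t^2 - 24·t - 30 2 veces. La antiderivada de la sacudida es la aceleración. Usando a(0) = -2, obtenemos a(t) = 30·t^4 + 20·t^3 - 12·t^2 - 30·t - 2. Integrando la aceleración y usando la condición inicial v(0) = -3, obtenemos v(t) = 6·t^5 + 5·t^4 - 4·t^3 - 15·t^2 - 2·t - 3. De la ecuación de la velocidad v(t) = 6·t^5 + 5·t^4 - 4·t^3 - 15·t^2 - 2·t - 3, sustituimos t = 7.619006462727854 para obtener v = 168233.846930886.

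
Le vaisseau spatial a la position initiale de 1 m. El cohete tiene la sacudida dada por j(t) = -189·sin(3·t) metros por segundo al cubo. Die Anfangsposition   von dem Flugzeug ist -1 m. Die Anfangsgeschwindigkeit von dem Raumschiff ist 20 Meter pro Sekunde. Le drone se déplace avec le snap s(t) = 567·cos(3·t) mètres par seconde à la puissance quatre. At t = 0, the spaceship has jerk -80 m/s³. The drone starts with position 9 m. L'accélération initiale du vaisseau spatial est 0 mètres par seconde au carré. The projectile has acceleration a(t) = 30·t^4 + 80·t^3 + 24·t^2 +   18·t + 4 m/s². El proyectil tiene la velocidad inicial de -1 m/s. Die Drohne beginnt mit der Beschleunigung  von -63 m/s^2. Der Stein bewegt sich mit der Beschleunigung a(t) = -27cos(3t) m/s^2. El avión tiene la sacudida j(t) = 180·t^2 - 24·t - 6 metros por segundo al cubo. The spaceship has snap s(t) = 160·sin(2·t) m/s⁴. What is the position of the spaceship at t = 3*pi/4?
To solve this, we need to take 4 antiderivatives of our snap equation s(t) = 160·sin(2·t). Taking ∫s(t)dt and applying j(0) = -80, we find j(t) = -80·cos(2·t). Taking ∫j(t)dt and applying a(0) = 0, we find a(t) = -40·sin(2·t). Finding the antiderivative of a(t) and using v(0) = 20: v(t) = 20·cos(2·t). Integrating velocity and using the initial condition x(0) = 1, we get x(t) = 10·sin(2·t) + 1. From the given position equation x(t) = 10·sin(2·t) + 1, we substitute t = 3*pi/4 to get x = -9.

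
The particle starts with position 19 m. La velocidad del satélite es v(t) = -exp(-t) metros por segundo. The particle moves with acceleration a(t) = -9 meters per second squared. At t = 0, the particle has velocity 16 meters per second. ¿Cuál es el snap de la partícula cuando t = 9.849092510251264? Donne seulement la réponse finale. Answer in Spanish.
s(9.849092510251264) = 0.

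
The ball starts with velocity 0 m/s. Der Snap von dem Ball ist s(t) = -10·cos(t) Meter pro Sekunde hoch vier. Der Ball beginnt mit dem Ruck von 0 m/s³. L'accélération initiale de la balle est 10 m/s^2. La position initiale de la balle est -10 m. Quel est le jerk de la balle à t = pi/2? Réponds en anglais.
We need to integrate our snap equation s(t) = -10·cos(t) 1 time. Finding the antiderivative of s(t) and using j(0) = 0: j(t) = -10·sin(t). We have jerk j(t) = -10·sin(t). Substituting t = pi/2: j(pi/2) = -10.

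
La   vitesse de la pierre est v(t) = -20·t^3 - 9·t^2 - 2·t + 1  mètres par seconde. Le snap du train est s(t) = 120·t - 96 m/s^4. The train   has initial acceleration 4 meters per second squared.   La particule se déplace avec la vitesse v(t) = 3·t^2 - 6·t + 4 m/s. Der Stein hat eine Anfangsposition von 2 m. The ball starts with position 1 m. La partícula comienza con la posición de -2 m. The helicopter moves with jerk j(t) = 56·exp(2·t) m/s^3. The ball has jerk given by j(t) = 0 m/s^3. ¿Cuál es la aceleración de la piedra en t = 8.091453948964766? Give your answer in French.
Nous devons dériver notre équation de la vitesse v(t) = -20·t^3 - 9·t^2 - 2·t + 1 1 fois. En prenant d/dt de v(t), nous trouvons a(t) = -60·t^2 - 18·t - 2. Nous avons l'accélération a(t) = -60·t^2 - 18·t - 2. En substituant t = 8.091453948964766: a(8.091453948964766) = -4075.94379157442.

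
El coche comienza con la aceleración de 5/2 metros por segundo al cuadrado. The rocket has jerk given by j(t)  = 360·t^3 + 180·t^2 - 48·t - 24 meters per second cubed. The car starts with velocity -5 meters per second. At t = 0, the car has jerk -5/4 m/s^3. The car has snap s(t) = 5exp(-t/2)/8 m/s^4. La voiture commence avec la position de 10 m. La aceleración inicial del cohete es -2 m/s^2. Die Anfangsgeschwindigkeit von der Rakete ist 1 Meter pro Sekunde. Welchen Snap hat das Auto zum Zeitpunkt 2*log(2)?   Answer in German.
Aus der Gleichung für den Snap s(t) = 5·exp(-t/2)/8, setzen wir t = 2*log(2) ein und erhalten s = 5/16.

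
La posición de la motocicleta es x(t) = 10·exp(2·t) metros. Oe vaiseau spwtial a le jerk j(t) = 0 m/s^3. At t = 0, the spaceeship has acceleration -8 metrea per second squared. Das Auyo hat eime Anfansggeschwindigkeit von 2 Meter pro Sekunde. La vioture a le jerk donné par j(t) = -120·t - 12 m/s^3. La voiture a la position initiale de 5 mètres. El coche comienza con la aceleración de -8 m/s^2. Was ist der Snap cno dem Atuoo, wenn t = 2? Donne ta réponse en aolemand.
Wir müssen unsere Gleichung für den Ruck j(t) = -120·t - 12 1-mal ableiten. Durch Ableiten von dem Ruck erhalten wir den Snap: s(t) = -120. Aus der Gleichung für den Snap s(t) = -120, setzen wir t = 2 ein und erhalten s = -120.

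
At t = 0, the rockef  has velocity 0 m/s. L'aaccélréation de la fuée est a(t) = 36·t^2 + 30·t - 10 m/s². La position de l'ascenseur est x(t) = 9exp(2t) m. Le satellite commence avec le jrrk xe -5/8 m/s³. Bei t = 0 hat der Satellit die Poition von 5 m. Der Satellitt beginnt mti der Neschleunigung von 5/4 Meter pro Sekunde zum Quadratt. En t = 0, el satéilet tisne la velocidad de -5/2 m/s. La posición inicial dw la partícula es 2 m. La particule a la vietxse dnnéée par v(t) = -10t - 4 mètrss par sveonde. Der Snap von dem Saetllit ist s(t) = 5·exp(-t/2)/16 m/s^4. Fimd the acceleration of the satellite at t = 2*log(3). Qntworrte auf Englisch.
To solve this, we need to take 2 antiderivatives of our snap equation s(t) = 5·exp(-t/2)/16. The antiderivative of snap, with j(0) = -5/8, gives jerk: j(t) = -5·exp(-t/2)/8. The integral of jerk, with a(0) = 5/4, gives acceleration: a(t) = 5·exp(-t/2)/4. Using a(t) = 5·exp(-t/2)/4 and substituting t = 2*log(3), we find a = 5/12.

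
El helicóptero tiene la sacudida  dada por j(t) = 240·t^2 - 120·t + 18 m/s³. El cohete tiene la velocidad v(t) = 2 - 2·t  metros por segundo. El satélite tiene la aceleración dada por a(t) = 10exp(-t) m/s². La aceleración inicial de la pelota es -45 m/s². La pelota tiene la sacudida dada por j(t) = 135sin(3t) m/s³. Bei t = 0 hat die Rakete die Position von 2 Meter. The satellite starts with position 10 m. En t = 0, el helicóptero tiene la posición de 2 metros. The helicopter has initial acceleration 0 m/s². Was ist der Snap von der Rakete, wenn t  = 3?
Wir müssen unsere Gleichung für die Geschwindigkeit v(t) = 2 - 2·t 3-mal ableiten. Die Ableitung von der Geschwindigkeit ergibt die Beschleunigung: a(t) = -2. Durch Ableiten von der Beschleunigung erhalten wir den Ruck: j(t) = 0. Mit d/dt von j(t) finden wir s(t) = 0. Aus der Gleichung für den Snap s(t) = 0, setzen wir t = 3 ein und erhalten s = 0.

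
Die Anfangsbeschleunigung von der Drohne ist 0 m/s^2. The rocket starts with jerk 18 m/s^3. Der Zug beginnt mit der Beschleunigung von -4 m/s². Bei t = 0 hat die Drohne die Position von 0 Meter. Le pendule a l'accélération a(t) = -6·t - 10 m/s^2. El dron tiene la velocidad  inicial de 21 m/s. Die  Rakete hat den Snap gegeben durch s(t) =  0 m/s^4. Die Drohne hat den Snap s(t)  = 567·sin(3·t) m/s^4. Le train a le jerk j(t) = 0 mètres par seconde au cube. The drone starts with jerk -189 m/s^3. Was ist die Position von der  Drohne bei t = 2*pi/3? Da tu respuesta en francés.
En partant du snap s(t) = 567·sin(3·t), nous prenons 4 primitives. L'intégrale du snap, avec j(0) = -189, donne le jerk: j(t) = -189·cos(3·t). L'intégrale du jerk, avec a(0) = 0, donne l'accélération: a(t) = -63·sin(3·t). L'intégrale de l'accélération est la vitesse. En utilisant v(0) = 21, nous obtenons v(t) = 21·cos(3·t). La primitive de la vitesse, avec x(0) = 0, donne la position: x(t) = 7·sin(3·t). En utilisant x(t) = 7·sin(3·t) et en substituant t = 2*pi/3, nous trouvons x = 0.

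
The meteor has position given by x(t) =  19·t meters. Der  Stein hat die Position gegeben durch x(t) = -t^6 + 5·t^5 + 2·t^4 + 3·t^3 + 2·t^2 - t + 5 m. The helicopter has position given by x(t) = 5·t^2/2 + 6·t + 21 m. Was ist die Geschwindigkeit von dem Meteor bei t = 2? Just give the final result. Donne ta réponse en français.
v(2) = 19.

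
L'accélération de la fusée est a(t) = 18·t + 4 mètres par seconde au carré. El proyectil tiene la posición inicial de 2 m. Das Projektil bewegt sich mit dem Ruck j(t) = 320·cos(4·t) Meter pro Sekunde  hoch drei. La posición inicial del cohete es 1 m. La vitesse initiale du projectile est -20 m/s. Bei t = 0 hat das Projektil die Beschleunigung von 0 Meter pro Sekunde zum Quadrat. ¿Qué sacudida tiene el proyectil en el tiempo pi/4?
De la ecuación de la sacudida j(t) = 320·cos(4·t), sustituimos t = pi/4 para obtener j = -320.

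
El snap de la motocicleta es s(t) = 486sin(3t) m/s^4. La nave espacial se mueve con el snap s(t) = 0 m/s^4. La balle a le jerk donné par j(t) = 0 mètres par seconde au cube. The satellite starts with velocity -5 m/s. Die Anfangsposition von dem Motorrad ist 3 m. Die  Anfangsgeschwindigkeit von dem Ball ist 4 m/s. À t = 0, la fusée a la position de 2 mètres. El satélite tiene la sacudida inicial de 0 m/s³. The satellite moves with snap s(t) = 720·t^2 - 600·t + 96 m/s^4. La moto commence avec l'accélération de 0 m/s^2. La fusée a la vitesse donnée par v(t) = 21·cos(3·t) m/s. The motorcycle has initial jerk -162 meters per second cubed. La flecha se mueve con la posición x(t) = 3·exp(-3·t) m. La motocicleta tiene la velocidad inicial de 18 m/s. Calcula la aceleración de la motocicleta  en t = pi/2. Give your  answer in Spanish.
Necesitamos integrar nuestra ecuación del snap s(t) = 486·sin(3·t) 2 veces. Integrando el snap y usando la condición inicial j(0) = -162, obtenemos j(t) = -162·cos(3·t). La antiderivada de la sacudida es la aceleración. Usando a(0) = 0, obtenemos a(t) = -54·sin(3·t). Usando a(t) = -54·sin(3·t) y sustituyendo t = pi/2, encontramos a = 54.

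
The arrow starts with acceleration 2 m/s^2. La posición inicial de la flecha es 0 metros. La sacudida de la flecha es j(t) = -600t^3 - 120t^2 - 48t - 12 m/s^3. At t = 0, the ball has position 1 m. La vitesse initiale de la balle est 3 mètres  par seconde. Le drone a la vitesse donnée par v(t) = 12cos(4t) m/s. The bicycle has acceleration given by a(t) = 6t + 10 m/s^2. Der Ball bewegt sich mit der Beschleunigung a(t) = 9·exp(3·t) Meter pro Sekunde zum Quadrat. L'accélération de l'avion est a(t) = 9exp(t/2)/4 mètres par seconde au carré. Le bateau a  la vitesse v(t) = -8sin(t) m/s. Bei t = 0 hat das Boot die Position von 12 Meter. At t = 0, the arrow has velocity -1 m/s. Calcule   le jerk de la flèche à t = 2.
En utilisant j(t) = -600·t^3 - 120·t^2 - 48·t - 12 et en substituant t = 2, nous trouvons j = -5388.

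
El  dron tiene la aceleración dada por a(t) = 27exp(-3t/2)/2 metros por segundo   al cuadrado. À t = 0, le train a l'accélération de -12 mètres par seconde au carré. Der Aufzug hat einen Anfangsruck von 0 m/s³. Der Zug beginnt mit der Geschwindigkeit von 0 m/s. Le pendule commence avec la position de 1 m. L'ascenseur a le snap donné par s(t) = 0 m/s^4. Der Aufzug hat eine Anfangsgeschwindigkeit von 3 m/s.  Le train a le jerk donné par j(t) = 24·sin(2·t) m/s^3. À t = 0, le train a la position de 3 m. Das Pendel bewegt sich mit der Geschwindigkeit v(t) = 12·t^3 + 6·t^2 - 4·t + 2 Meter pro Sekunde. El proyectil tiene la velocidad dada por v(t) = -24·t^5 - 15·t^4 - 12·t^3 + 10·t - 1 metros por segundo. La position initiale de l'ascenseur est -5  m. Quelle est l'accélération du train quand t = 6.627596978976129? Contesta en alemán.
Wir müssen unsere Gleichung für den Ruck j(t) = 24·sin(2·t) 1-mal integrieren. Mit ∫j(t)dt und Anwendung von a(0) = -12, finden wir a(t) = -12·cos(2·t). Aus der Gleichung für die Beschleunigung a(t) = -12·cos(2·t), setzen wir t = 6.627596978976129 ein und erhalten a = -9.26393359770188.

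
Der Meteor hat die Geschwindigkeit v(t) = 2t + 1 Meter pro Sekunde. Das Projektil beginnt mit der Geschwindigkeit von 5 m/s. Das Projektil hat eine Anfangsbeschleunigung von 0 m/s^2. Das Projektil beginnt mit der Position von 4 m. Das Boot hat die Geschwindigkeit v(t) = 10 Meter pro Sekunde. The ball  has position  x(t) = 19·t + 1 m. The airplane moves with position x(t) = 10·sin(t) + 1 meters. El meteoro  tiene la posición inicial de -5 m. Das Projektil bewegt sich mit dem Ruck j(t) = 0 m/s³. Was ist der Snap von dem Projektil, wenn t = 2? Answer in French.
En partant du jerk j(t) = 0, nous prenons 1 dérivée. En dérivant le jerk, nous obtenons le snap: s(t) = 0. De l'équation du snap s(t) = 0, nous substituons t = 2 pour obtenir s = 0.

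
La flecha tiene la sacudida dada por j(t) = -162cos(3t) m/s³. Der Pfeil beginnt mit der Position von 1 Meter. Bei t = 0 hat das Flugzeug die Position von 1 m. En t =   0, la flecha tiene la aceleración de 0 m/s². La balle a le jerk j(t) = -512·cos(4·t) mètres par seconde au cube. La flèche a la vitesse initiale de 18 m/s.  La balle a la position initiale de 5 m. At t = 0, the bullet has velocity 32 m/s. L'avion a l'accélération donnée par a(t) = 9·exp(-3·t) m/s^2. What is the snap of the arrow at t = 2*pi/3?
We must differentiate our jerk equation j(t) = -162·cos(3·t) 1 time. The derivative of jerk gives snap: s(t) = 486·sin(3·t). We have snap s(t) = 486·sin(3·t). Substituting t = 2*pi/3: s(2*pi/3) = 0.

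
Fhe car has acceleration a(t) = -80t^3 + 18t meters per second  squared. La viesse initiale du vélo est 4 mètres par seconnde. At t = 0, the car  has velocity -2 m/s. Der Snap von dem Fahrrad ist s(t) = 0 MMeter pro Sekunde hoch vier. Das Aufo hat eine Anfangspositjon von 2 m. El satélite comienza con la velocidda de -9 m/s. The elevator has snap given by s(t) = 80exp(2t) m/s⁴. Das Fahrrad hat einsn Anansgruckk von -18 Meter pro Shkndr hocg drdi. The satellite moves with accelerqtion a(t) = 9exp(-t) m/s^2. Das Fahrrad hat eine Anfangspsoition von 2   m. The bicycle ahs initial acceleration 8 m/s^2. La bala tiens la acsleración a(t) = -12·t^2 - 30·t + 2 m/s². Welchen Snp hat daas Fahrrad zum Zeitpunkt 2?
Wir haben den Snap s(t) = 0. Durch Einsetzen von t = 2: s(2) = 0.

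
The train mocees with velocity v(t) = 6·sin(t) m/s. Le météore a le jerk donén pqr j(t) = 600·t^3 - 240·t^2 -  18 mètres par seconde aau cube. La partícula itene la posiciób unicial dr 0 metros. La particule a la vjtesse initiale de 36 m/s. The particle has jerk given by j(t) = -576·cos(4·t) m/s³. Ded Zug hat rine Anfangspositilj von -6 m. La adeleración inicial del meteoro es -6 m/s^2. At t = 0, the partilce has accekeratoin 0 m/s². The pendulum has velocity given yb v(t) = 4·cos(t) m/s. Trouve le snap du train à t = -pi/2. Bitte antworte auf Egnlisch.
We must differentiate our velocity equation v(t) = 6·sin(t) 3 times. The derivative of velocity gives acceleration: a(t) = 6·cos(t). Taking d/dt of a(t), we find j(t) = -6·sin(t). Differentiating jerk, we get snap: s(t) = -6·cos(t). We have snap s(t) = -6·cos(t). Substituting t = -pi/2: s(-pi/2) = 0.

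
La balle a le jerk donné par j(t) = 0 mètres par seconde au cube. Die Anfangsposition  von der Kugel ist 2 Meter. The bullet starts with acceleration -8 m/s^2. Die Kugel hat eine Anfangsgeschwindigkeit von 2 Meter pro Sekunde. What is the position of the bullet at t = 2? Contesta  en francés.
Nous devons trouver la primitive de notre équation du jerk j(t) = 0 3 fois. L'intégrale du jerk est l'accélération. En utilisant a(0) = -8, nous obtenons a(t) = -8. En prenant ∫a(t)dt et en appliquant v(0) = 2, nous trouvons v(t) = 2 - 8·t. La primitive de la vitesse, avec x(0) = 2, donne la position: x(t) = -4·t^2 + 2·t + 2. Nous avons la position x(t) = -4·t^2 + 2·t + 2. En substituant t = 2: x(2) = -10.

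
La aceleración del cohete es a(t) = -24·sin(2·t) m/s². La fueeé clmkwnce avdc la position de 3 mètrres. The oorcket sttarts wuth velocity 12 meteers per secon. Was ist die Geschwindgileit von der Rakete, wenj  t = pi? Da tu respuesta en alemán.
Wir müssen die Stammfunktion unserer Gleichung für die Beschleunigung a(t) = -24·sin(2·t) 1-mal finden. Die Stammfunktion von der Beschleunigung, mit v(0) = 12, ergibt die Geschwindigkeit: v(t) = 12·cos(2·t). Wir haben die Geschwindigkeit v(t) = 12·cos(2·t). Durch Einsetzen von t = pi: v(pi) = 12.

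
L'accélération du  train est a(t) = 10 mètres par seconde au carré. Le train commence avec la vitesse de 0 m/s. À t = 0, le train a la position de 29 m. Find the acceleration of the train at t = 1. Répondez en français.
Nous avons l'accélération a(t) = 10. En substituant t = 1: a(1) = 10.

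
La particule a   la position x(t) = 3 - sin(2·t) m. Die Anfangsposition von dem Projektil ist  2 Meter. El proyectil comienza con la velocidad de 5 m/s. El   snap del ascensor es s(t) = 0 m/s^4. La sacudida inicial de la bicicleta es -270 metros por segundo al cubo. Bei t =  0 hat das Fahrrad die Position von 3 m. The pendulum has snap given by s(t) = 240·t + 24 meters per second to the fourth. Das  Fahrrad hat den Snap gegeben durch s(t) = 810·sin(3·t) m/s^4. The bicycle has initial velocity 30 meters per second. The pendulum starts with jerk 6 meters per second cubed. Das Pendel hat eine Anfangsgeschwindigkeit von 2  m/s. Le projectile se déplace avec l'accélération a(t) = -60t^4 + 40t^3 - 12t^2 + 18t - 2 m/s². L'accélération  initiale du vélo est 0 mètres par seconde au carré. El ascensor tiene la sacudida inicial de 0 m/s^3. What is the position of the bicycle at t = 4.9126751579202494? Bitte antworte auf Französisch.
Nous devons trouver l'intégrale de notre équation du snap s(t) = 810·sin(3·t) 4 fois. La primitive du snap, avec j(0) = -270, donne le jerk: j(t) = -270·cos(3·t). En intégrant le jerk et en utilisant la condition initiale a(0) = 0, nous obtenons a(t) = -90·sin(3·t). La primitive de l'accélération est la vitesse. En utilisant v(0) = 30, nous obtenons v(t) = 30·cos(3·t). En prenant ∫v(t)dt et en appliquant x(0) = 3, nous trouvons x(t) = 10·sin(3·t) + 3. En utilisant x(t) = 10·sin(3·t) + 3 et en substituant t = 4.9126751579202494, nous trouvons x = 11.2485054682626.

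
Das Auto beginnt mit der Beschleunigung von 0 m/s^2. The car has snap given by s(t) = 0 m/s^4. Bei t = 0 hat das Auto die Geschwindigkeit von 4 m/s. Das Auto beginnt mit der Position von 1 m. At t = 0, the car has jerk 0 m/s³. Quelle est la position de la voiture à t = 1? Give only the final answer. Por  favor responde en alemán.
Die Antwort ist 5.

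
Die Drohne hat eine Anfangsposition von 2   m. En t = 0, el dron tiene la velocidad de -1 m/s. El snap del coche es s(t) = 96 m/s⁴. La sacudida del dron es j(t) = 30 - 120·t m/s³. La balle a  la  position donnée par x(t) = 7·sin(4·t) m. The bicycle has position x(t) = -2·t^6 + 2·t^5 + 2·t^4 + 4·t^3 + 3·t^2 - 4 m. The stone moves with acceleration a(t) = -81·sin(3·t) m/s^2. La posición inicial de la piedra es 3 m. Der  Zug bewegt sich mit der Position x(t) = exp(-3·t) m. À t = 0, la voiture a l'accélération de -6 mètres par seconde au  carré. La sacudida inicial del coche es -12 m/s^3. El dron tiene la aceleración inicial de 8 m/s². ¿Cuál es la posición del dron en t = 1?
Debemos encontrar la integral de nuestra ecuación de la sacudida j(t) = 30 - 120·t 3 veces. La antiderivada de la sacudida, con a(0) = 8, da la aceleración: a(t) = -60·t^2 + 30·t + 8. Tomando ∫a(t)dt y aplicando v(0) = -1, encontramos v(t) = -20·t^3 + 15·t^2 + 8·t - 1. La integral de la velocidad, con x(0) = 2, da la posición: x(t) = -5·t^4 + 5·t^3 + 4·t^2 - t + 2. Usando x(t) = -5·t^4 + 5·t^3 + 4·t^2 - t + 2 y sustituyendo t = 1, encontramos x = 5.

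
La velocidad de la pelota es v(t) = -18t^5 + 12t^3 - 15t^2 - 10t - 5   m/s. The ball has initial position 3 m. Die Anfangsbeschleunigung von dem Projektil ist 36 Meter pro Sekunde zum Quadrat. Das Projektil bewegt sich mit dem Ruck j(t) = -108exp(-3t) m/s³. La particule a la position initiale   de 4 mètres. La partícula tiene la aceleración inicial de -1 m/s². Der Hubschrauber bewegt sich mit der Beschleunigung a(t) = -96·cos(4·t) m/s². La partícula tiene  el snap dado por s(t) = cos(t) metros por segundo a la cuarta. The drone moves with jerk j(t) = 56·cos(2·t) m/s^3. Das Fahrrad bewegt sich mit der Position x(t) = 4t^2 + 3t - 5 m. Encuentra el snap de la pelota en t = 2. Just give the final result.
s(2) = -4248.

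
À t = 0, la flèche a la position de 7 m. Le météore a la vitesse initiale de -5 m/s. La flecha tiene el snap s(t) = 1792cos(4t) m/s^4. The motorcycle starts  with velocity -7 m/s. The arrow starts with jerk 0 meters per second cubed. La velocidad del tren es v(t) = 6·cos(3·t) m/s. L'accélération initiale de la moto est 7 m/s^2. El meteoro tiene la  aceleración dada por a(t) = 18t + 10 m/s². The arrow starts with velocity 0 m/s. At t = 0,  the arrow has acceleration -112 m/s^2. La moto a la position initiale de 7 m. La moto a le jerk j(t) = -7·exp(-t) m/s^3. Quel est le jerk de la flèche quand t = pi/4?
Nous devons trouver l'intégrale de notre équation du snap s(t) = 1792·cos(4·t) 1 fois. En prenant ∫s(t)dt et en appliquant j(0) = 0, nous trouvons j(t) = 448·sin(4·t). En utilisant j(t) = 448·sin(4·t) et en substituant t = pi/4, nous trouvons j = 0.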